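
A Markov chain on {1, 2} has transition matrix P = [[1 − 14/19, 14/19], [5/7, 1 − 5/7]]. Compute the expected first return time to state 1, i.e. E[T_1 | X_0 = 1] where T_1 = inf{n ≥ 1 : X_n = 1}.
E[T_1 | X_0 = 1] = 1/π_1 = 193/95

For an irreducible recurrent Markov chain with stationary distribution π, E[T_i | X_0 = i] = 1/π_i (Kac's formula). Here π_1 = (5/7)/(14/19 + 5/7) = (5/7)/(193/133) = 95/193, so E[T_1 | X_0 = 1] = 1/π_1 = (14/19 + 5/7)/(5/7) = (193/133)/(5/7) = 193/95.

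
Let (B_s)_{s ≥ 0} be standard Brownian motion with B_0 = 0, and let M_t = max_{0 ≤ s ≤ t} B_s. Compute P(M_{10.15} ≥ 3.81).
P(M_{10.15} ≥ 3.81) = 2·P(B_{10.15} ≥ 3.81) = 2(1 − Φ(3.81/√10.15)) ≈ 0.2317

By the reflection principle for Brownian motion, P(M_t ≥ a) = 2 · P(B_t ≥ a) for a ≥ 0. Since B_t ~ N(0, t), P(B_t ≥ 3.81) = 1 − Φ(3.81/√t) = 1 − Φ(3.81/√10.15) = 1 − Φ(1.1959). So
  P(M_{10.15} ≥ 3.81) = 2(1 − Φ(1.1959)) ≈ 0.2317.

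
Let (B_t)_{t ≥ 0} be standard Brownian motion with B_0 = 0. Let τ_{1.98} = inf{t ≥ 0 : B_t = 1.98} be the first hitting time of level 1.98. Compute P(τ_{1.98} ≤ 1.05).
P(τ_{1.98} ≤ 1.05) = 2(1 − Φ(1.98/√1.05)) = 2(1 − Φ(1.9323)) ≈ 0.0533

By the reflection principle for standard BM, P(τ_b ≤ t) = 2 · P(B_t ≥ b). Since B_t ~ N(0, t), P(B_t ≥ 1.98) = 1 − Φ(1.98/√t) = 1 − Φ(1.98/√1.05) = 1 − Φ(1.9323) ≈ 0.02666. Doubling: P(τ_{1.98} ≤ 1.05) ≈ 2 · 0.02666 = 0.05332 ≈ 0.0533.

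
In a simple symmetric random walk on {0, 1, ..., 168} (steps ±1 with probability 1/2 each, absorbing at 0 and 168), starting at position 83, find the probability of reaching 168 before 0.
P(hit 168 before 0) = 83/168

Let u_k = P(hit 168 before 0 | start at k). Then u_0 = 0, u_168 = 1, and u_k = u_{k-1}/2 + u_{k+1}/2 for 1 ≤ k ≤ 167. This harmonic recurrence is solved by u_k = k/168, giving u_83 = 83/168.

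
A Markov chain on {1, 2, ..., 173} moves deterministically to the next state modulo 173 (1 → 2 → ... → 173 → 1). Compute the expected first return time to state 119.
E[T_119 | X_0 = 119] = 173

The chain cycles deterministically, so starting at state 119 it returns in exactly 173 steps. Equivalently, the stationary distribution is uniform π_j = 1/173 for every state j, so by Kac's formula E[T_119] = 1/π_119 = 173.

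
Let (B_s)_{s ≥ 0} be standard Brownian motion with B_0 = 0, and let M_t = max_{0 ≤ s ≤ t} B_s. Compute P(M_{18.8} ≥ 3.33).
P(M_{18.8} ≥ 3.33) = 2·P(B_{18.8} ≥ 3.33) = 2(1 − Φ(3.33/√18.8)) ≈ 0.4425

By the reflection principle for Brownian motion, P(M_t ≥ a) = 2 · P(B_t ≥ a) for a ≥ 0. Since B_t ~ N(0, t), P(B_t ≥ 3.33) = 1 − Φ(3.33/√t) = 1 − Φ(3.33/√18.8) = 1 − Φ(0.7680). So
  P(M_{18.8} ≥ 3.33) = 2(1 − Φ(0.7680)) ≈ 0.4425.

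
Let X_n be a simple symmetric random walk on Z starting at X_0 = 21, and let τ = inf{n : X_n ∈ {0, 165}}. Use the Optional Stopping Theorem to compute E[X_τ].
E[X_τ] = 21

X_n is a martingale and τ is a bounded-mean stopping time (indeed τ is finite a.s. with bounded expectation since the walk is in a bounded region). By the OST, E[X_τ] = E[X_0] = 21. Equivalently: E[X_τ] = 165 · P(hit 165 first) + 0 · P(hit 0 first) = 165 · (21/165) = 21.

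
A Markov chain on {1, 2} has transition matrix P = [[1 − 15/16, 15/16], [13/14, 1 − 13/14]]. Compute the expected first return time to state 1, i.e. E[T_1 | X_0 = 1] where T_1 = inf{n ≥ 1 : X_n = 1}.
E[T_1 | X_0 = 1] = 1/π_1 = 209/104

For an irreducible recurrent Markov chain with stationary distribution π, E[T_i | X_0 = i] = 1/π_i (Kac's formula). Here π_1 = (13/14)/(15/16 + 13/14) = (13/14)/(209/112) = 104/209, so E[T_1 | X_0 = 1] = 1/π_1 = (15/16 + 13/14)/(13/14) = (209/112)/(13/14) = 209/104.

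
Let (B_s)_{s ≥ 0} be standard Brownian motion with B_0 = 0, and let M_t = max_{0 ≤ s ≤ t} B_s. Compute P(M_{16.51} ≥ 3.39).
P(M_{16.51} ≥ 3.39) = 2·P(B_{16.51} ≥ 3.39) = 2(1 − Φ(3.39/√16.51)) ≈ 0.4041

By the reflection principle for Brownian motion, P(M_t ≥ a) = 2 · P(B_t ≥ a) for a ≥ 0. Since B_t ~ N(0, t), P(B_t ≥ 3.39) = 1 − Φ(3.39/√t) = 1 − Φ(3.39/√16.51) = 1 − Φ(0.8343). So
  P(M_{16.51} ≥ 3.39) = 2(1 − Φ(0.8343)) ≈ 0.4041.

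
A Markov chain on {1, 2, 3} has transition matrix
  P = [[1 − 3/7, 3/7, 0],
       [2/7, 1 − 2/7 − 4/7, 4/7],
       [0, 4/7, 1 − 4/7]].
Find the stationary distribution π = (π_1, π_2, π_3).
π = (1/4, 3/8, 3/8)

This is a birth-death chain on three states, which satisfies detailed balance: π_1 · P_{12} = π_2 · P_{21} and π_2 · P_{23} = π_3 · P_{32}.
From π_1 · 3/7 = π_2 · 2/7: π_2/π_1 = (3/7)/(2/7) = 3/2.
From π_2 · 4/7 = π_3 · 4/7: π_3/π_2 = (4/7)/(4/7) = 1.
Take π_1 proportional to 1; then unnormalized π = (1, 3/2, 3/2). Normalize by dividing by the sum 4:
  π = (1/4, 3/8, 3/8).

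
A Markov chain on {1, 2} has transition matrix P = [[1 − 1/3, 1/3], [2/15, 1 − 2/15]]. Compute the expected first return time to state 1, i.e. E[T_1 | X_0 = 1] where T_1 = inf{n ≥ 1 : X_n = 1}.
E[T_1 | X_0 = 1] = 1/π_1 = 7/2

For an irreducible recurrent Markov chain with stationary distribution π, E[T_i | X_0 = i] = 1/π_i (Kac's formula). Here π_1 = (2/15)/(1/3 + 2/15) = (2/15)/(7/15) = 2/7, so E[T_1 | X_0 = 1] = 1/π_1 = (1/3 + 2/15)/(2/15) = (7/15)/(2/15) = 7/2.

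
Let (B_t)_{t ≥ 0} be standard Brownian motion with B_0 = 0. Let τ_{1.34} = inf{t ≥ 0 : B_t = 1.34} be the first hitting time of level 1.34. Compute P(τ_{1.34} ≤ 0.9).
P(τ_{1.34} ≤ 0.9) = 2(1 − Φ(1.34/√0.9)) = 2(1 − Φ(1.4125)) ≈ 0.1578

By the reflection principle for standard BM, P(τ_b ≤ t) = 2 · P(B_t ≥ b). Since B_t ~ N(0, t), P(B_t ≥ 1.34) = 1 − Φ(1.34/√t) = 1 − Φ(1.34/√0.9) = 1 − Φ(1.4125) ≈ 0.07890. Doubling: P(τ_{1.34} ≤ 0.9) ≈ 2 · 0.07890 = 0.15780 ≈ 0.1578.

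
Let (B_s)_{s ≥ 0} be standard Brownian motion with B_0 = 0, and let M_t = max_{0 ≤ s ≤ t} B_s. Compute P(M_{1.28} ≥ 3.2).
P(M_{1.28} ≥ 3.2) = 2·P(B_{1.28} ≥ 3.2) = 2(1 − Φ(3.2/√1.28)) ≈ 0.0047

By the reflection principle for Brownian motion, P(M_t ≥ a) = 2 · P(B_t ≥ a) for a ≥ 0. Since B_t ~ N(0, t), P(B_t ≥ 3.2) = 1 − Φ(3.2/√t) = 1 − Φ(3.2/√1.28) = 1 − Φ(2.8284). So
  P(M_{1.28} ≥ 3.2) = 2(1 − Φ(2.8284)) ≈ 0.0047.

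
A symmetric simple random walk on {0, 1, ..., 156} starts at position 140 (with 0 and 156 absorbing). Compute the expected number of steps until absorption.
E[τ | X_0 = 140] = 2240

Let v_k = E[τ | X_0 = k]. Boundary: v_0 = v_156 = 0. Recurrence: v_k = 1 + (v_{k-1} + v_{k+1})/2 for 1 ≤ k ≤ 155. The particular solution to v_k − (v_{k-1} + v_{k+1})/2 = 1 is v_k = −k^2. Adding homogeneous solution A + B k and matching boundaries gives v_k = k (156 − k). Substituting k = 140: v_140 = 140 · 16 = 2240.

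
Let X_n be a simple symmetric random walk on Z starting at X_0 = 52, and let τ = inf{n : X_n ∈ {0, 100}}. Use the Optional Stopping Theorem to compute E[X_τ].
E[X_τ] = 52

X_n is a martingale and τ is a bounded-mean stopping time (indeed τ is finite a.s. with bounded expectation since the walk is in a bounded region). By the OST, E[X_τ] = E[X_0] = 52. Equivalently: E[X_τ] = 100 · P(hit 100 first) + 0 · P(hit 0 first) = 100 · (52/100) = 52.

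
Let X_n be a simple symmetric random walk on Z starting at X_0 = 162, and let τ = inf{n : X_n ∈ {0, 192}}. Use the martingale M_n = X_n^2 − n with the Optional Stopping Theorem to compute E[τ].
E[τ] = 4860

M_n = X_n^2 − n is a martingale (since E[X_{n+1}^2 | F_n] = X_n^2 + 1). By OST (τ has finite mean in a bounded region), E[M_τ] = E[M_0] = X_0^2 − 0 = 162^2 = 26244. Also E[M_τ] = E[X_τ^2] − E[τ]. The walk exits at 0 or 192, with P(hit 192 first) = 162/192, so E[X_τ^2] = 192^2 · 162/192 + 0 = 31104. Thus E[τ] = E[X_τ^2] − E[M_τ] = 31104 − 26244 = 4860 = 162(192 − 162) = 4860.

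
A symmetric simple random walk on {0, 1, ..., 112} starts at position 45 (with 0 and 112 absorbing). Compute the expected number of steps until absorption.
E[τ | X_0 = 45] = 3015

Let v_k = E[τ | X_0 = k]. Boundary: v_0 = v_112 = 0. Recurrence: v_k = 1 + (v_{k-1} + v_{k+1})/2 for 1 ≤ k ≤ 111. The particular solution to v_k − (v_{k-1} + v_{k+1})/2 = 1 is v_k = −k^2. Adding homogeneous solution A + B k and matching boundaries gives v_k = k (112 − k). Substituting k = 45: v_45 = 45 · 67 = 3015.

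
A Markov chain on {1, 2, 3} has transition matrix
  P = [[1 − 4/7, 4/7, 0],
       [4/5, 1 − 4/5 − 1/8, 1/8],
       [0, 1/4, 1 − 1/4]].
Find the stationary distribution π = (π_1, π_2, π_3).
π = (14/29, 10/29, 5/29)

This is a birth-death chain on three states, which satisfies detailed balance: π_1 · P_{12} = π_2 · P_{21} and π_2 · P_{23} = π_3 · P_{32}.
From π_1 · 4/7 = π_2 · 4/5: π_2/π_1 = (4/7)/(4/5) = 5/7.
From π_2 · 1/8 = π_3 · 1/4: π_3/π_2 = (1/8)/(1/4) = 1/2.
Take π_1 proportional to 1; then unnormalized π = (1, 5/7, 5/14). Normalize by dividing by the sum 29/14:
  π = (14/29, 10/29, 5/29).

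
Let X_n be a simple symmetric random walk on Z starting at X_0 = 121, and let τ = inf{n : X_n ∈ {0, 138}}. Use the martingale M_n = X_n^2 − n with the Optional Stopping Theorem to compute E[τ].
E[τ] = 2057

M_n = X_n^2 − n is a martingale (since E[X_{n+1}^2 | F_n] = X_n^2 + 1). By OST (τ has finite mean in a bounded region), E[M_τ] = E[M_0] = X_0^2 − 0 = 121^2 = 14641. Also E[M_τ] = E[X_τ^2] − E[τ]. The walk exits at 0 or 138, with P(hit 138 first) = 121/138, so E[X_τ^2] = 138^2 · 121/138 + 0 = 16698. Thus E[τ] = E[X_τ^2] − E[M_τ] = 16698 − 14641 = 2057 = 121(138 − 121) = 2057.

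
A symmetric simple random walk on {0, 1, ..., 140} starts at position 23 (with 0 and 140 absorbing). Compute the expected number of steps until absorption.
E[τ | X_0 = 23] = 2691

Let v_k = E[τ | X_0 = k]. Boundary: v_0 = v_140 = 0. Recurrence: v_k = 1 + (v_{k-1} + v_{k+1})/2 for 1 ≤ k ≤ 139. The particular solution to v_k − (v_{k-1} + v_{k+1})/2 = 1 is v_k = −k^2. Adding homogeneous solution A + B k and matching boundaries gives v_k = k (140 − k). Substituting k = 23: v_23 = 23 · 117 = 2691.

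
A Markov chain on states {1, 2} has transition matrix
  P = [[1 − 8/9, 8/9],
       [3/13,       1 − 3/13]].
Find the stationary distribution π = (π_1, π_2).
π_1 = 27/131, π_2 = 104/131

Solve πP = π with π_1 + π_2 = 1. From πP = π: π_1 · (1 − 8/9) + π_2 · 3/13 = π_1 ⇒ π_2 · 3/13 = π_1 · 8/9 ⇒ π_2/π_1 = (8/9)/(3/13) = 104/27. Together with π_1 + π_2 = 1:
  π_1 = (3/13)/(8/9 + 3/13) = (3/13)/(131/117) = 27/131,
  π_2 = (8/9)/(8/9 + 3/13) = (8/9)/(131/117) = 104/131.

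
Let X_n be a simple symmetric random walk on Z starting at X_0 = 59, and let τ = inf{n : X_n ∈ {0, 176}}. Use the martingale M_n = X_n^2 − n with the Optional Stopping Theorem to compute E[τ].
E[τ] = 6903

M_n = X_n^2 − n is a martingale (since E[X_{n+1}^2 | F_n] = X_n^2 + 1). By OST (τ has finite mean in a bounded region), E[M_τ] = E[M_0] = X_0^2 − 0 = 59^2 = 3481. Also E[M_τ] = E[X_τ^2] − E[τ]. The walk exits at 0 or 176, with P(hit 176 first) = 59/176, so E[X_τ^2] = 176^2 · 59/176 + 0 = 10384. Thus E[τ] = E[X_τ^2] − E[M_τ] = 10384 − 3481 = 6903 = 59(176 − 59) = 6903.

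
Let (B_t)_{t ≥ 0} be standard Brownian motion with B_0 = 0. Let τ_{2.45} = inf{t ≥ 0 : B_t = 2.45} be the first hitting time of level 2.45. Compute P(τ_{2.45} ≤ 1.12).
P(τ_{2.45} ≤ 1.12) = 2(1 − Φ(2.45/√1.12)) = 2(1 − Φ(2.3150)) ≈ 0.0206

By the reflection principle for standard BM, P(τ_b ≤ t) = 2 · P(B_t ≥ b). Since B_t ~ N(0, t), P(B_t ≥ 2.45) = 1 − Φ(2.45/√t) = 1 − Φ(2.45/√1.12) = 1 − Φ(2.3150) ≈ 0.01031. Doubling: P(τ_{2.45} ≤ 1.12) ≈ 2 · 0.01031 = 0.02062 ≈ 0.0206.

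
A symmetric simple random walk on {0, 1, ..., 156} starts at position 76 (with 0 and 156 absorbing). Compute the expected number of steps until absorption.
E[τ | X_0 = 76] = 6080

Let v_k = E[τ | X_0 = k]. Boundary: v_0 = v_156 = 0. Recurrence: v_k = 1 + (v_{k-1} + v_{k+1})/2 for 1 ≤ k ≤ 155. The particular solution to v_k − (v_{k-1} + v_{k+1})/2 = 1 is v_k = −k^2. Adding homogeneous solution A + B k and matching boundaries gives v_k = k (156 − k). Substituting k = 76: v_76 = 76 · 80 = 6080.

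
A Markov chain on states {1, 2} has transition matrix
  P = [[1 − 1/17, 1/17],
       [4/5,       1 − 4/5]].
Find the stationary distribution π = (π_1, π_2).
π_1 = 68/73, π_2 = 5/73

Solve πP = π with π_1 + π_2 = 1. From πP = π: π_1 · (1 − 1/17) + π_2 · 4/5 = π_1 ⇒ π_2 · 4/5 = π_1 · 1/17 ⇒ π_2/π_1 = (1/17)/(4/5) = 5/68. Together with π_1 + π_2 = 1:
  π_1 = (4/5)/(1/17 + 4/5) = (4/5)/(73/85) = 68/73,
  π_2 = (1/17)/(1/17 + 4/5) = (1/17)/(73/85) = 5/73.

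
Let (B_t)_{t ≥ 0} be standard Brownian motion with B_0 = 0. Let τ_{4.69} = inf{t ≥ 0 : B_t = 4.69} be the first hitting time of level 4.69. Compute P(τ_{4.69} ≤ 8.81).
P(τ_{4.69} ≤ 8.81) = 2(1 − Φ(4.69/√8.81)) = 2(1 − Φ(1.5801)) ≈ 0.1141

By the reflection principle for standard BM, P(τ_b ≤ t) = 2 · P(B_t ≥ b). Since B_t ~ N(0, t), P(B_t ≥ 4.69) = 1 − Φ(4.69/√t) = 1 − Φ(4.69/√8.81) = 1 − Φ(1.5801) ≈ 0.05704. Doubling: P(τ_{4.69} ≤ 8.81) ≈ 2 · 0.05704 = 0.11408 ≈ 0.1141.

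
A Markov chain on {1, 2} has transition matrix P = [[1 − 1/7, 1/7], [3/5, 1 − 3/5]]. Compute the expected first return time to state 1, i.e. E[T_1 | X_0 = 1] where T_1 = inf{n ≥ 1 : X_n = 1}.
E[T_1 | X_0 = 1] = 1/π_1 = 26/21

For an irreducible recurrent Markov chain with stationary distribution π, E[T_i | X_0 = i] = 1/π_i (Kac's formula). Here π_1 = (3/5)/(1/7 + 3/5) = (3/5)/(26/35) = 21/26, so E[T_1 | X_0 = 1] = 1/π_1 = (1/7 + 3/5)/(3/5) = (26/35)/(3/5) = 26/21.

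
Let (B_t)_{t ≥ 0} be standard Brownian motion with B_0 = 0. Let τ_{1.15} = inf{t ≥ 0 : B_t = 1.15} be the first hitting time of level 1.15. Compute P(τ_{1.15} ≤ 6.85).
P(τ_{1.15} ≤ 6.85) = 2(1 − Φ(1.15/√6.85)) = 2(1 − Φ(0.4394)) ≈ 0.6604

By the reflection principle for standard BM, P(τ_b ≤ t) = 2 · P(B_t ≥ b). Since B_t ~ N(0, t), P(B_t ≥ 1.15) = 1 − Φ(1.15/√t) = 1 − Φ(1.15/√6.85) = 1 − Φ(0.4394) ≈ 0.33019. Doubling: P(τ_{1.15} ≤ 6.85) ≈ 2 · 0.33019 = 0.66038 ≈ 0.6604.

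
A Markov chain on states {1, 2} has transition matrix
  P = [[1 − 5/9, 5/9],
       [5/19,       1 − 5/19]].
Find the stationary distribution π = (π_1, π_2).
π_1 = 9/28, π_2 = 19/28

Solve πP = π with π_1 + π_2 = 1. From πP = π: π_1 · (1 − 5/9) + π_2 · 5/19 = π_1 ⇒ π_2 · 5/19 = π_1 · 5/9 ⇒ π_2/π_1 = (5/9)/(5/19) = 19/9. Together with π_1 + π_2 = 1:
  π_1 = (5/19)/(5/9 + 5/19) = (5/19)/(140/171) = 9/28,
  π_2 = (5/9)/(5/9 + 5/19) = (5/9)/(140/171) = 19/28.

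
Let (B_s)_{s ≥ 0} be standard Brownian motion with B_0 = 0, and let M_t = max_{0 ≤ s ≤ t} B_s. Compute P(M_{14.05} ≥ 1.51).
P(M_{14.05} ≥ 1.51) = 2·P(B_{14.05} ≥ 1.51) = 2(1 − Φ(1.51/√14.05)) ≈ 0.6871

By the reflection principle for Brownian motion, P(M_t ≥ a) = 2 · P(B_t ≥ a) for a ≥ 0. Since B_t ~ N(0, t), P(B_t ≥ 1.51) = 1 − Φ(1.51/√t) = 1 − Φ(1.51/√14.05) = 1 − Φ(0.4028). So
  P(M_{14.05} ≥ 1.51) = 2(1 − Φ(0.4028)) ≈ 0.6871.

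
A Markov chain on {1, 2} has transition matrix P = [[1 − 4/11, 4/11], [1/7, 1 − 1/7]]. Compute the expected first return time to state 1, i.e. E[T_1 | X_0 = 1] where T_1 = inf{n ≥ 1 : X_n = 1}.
E[T_1 | X_0 = 1] = 1/π_1 = 39/11

For an irreducible recurrent Markov chain with stationary distribution π, E[T_i | X_0 = i] = 1/π_i (Kac's formula). Here π_1 = (1/7)/(4/11 + 1/7) = (1/7)/(39/77) = 11/39, so E[T_1 | X_0 = 1] = 1/π_1 = (4/11 + 1/7)/(1/7) = (39/77)/(1/7) = 39/11.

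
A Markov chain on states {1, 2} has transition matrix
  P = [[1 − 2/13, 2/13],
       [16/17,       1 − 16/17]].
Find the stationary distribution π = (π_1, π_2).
π_1 = 104/121, π_2 = 17/121

Solve πP = π with π_1 + π_2 = 1. From πP = π: π_1 · (1 − 2/13) + π_2 · 16/17 = π_1 ⇒ π_2 · 16/17 = π_1 · 2/13 ⇒ π_2/π_1 = (2/13)/(16/17) = 17/104. Together with π_1 + π_2 = 1:
  π_1 = (16/17)/(2/13 + 16/17) = (16/17)/(242/221) = 104/121,
  π_2 = (2/13)/(2/13 + 16/17) = (2/13)/(242/221) = 17/121.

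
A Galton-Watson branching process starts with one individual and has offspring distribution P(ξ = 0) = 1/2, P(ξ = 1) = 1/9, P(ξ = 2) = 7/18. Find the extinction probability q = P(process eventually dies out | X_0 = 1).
q = 1

Mean offspring μ = 0·1/2 + 1·1/9 + 2·7/18 = 8/9 ≤ 1. For μ ≤ 1 with offspring not concentrated at 1, the Galton-Watson process goes extinct almost surely, so q = 1.
(Algebraic check: The pgf is f(s) = 1/2 + 1/9·s + 7/18·s². The extinction probability q is the smallest fixed point of f in [0, 1]. Setting s = f(s):
  7/18·s² + (1/9 − 1)·s + 1/2 = 0
  7/18·s² − (1/2 + 7/18)·s + 1/2 = 0
which factors as (s − 1)·(7/18·s − 1/2) = 0, giving roots s = 1 and s = (1/2)/(7/18) = 9/7. Since 9/7 ≥ 1, the smallest root in [0, 1] is s = 1.)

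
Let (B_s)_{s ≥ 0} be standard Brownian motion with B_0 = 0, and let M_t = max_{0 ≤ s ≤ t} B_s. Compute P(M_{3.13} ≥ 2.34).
P(M_{3.13} ≥ 2.34) = 2·P(B_{3.13} ≥ 2.34) = 2(1 − Φ(2.34/√3.13)) ≈ 0.1860

By the reflection principle for Brownian motion, P(M_t ≥ a) = 2 · P(B_t ≥ a) for a ≥ 0. Since B_t ~ N(0, t), P(B_t ≥ 2.34) = 1 − Φ(2.34/√t) = 1 − Φ(2.34/√3.13) = 1 − Φ(1.3226). So
  P(M_{3.13} ≥ 2.34) = 2(1 − Φ(1.3226)) ≈ 0.1860.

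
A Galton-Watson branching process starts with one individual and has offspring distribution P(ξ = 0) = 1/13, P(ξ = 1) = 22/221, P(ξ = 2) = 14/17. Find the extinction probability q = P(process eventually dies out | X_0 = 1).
q = 17/182

The pgf is f(s) = 1/13 + 22/221·s + 14/17·s². The extinction probability q is the smallest fixed point of f in [0, 1]. Setting s = f(s):
  14/17·s² + (22/221 − 1)·s + 1/13 = 0
  14/17·s² − (1/13 + 14/17)·s + 1/13 = 0
which factors as (s − 1)·(14/17·s − 1/13) = 0, giving roots s = 1 and s = (1/13)/(14/17) = 17/182.
Mean offspring μ = 22/221 + 2·14/17 = 386/221 > 1 (supercritical), so q < 1. The extinction probability is the smaller root: q = (1/13)/(14/17) = 17/182.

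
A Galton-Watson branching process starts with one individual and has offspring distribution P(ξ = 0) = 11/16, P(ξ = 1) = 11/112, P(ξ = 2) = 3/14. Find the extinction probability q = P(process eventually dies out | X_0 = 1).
q = 1

Mean offspring μ = 0·11/16 + 1·11/112 + 2·3/14 = 59/112 ≤ 1. For μ ≤ 1 with offspring not concentrated at 1, the Galton-Watson process goes extinct almost surely, so q = 1.
(Algebraic check: The pgf is f(s) = 11/16 + 11/112·s + 3/14·s². The extinction probability q is the smallest fixed point of f in [0, 1]. Setting s = f(s):
  3/14·s² + (11/112 − 1)·s + 11/16 = 0
  3/14·s² − (11/16 + 3/14)·s + 11/16 = 0
which factors as (s − 1)·(3/14·s − 11/16) = 0, giving roots s = 1 and s = (11/16)/(3/14) = 77/24. Since 77/24 ≥ 1, the smallest root in [0, 1] is s = 1.)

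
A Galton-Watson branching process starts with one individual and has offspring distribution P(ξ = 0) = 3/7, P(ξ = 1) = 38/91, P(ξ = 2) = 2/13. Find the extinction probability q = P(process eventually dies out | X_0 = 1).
q = 1

Mean offspring μ = 0·3/7 + 1·38/91 + 2·2/13 = 66/91 ≤ 1. For μ ≤ 1 with offspring not concentrated at 1, the Galton-Watson process goes extinct almost surely, so q = 1.
(Algebraic check: The pgf is f(s) = 3/7 + 38/91·s + 2/13·s². The extinction probability q is the smallest fixed point of f in [0, 1]. Setting s = f(s):
  2/13·s² + (38/91 − 1)·s + 3/7 = 0
  2/13·s² − (3/7 + 2/13)·s + 3/7 = 0
which factors as (s − 1)·(2/13·s − 3/7) = 0, giving roots s = 1 and s = (3/7)/(2/13) = 39/14. Since 39/14 ≥ 1, the smallest root in [0, 1] is s = 1.)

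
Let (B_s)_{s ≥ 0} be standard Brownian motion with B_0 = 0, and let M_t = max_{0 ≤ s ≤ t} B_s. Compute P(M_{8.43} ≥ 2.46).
P(M_{8.43} ≥ 2.46) = 2·P(B_{8.43} ≥ 2.46) = 2(1 − Φ(2.46/√8.43)) ≈ 0.3968

By the reflection principle for Brownian motion, P(M_t ≥ a) = 2 · P(B_t ≥ a) for a ≥ 0. Since B_t ~ N(0, t), P(B_t ≥ 2.46) = 1 − Φ(2.46/√t) = 1 − Φ(2.46/√8.43) = 1 − Φ(0.8473). So
  P(M_{8.43} ≥ 2.46) = 2(1 − Φ(0.8473)) ≈ 0.3968.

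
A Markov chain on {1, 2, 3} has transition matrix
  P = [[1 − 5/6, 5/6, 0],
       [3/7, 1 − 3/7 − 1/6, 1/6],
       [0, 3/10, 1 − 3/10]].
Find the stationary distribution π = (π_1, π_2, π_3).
π = (81/326, 315/652, 175/652)

This is a birth-death chain on three states, which satisfies detailed balance: π_1 · P_{12} = π_2 · P_{21} and π_2 · P_{23} = π_3 · P_{32}.
From π_1 · 5/6 = π_2 · 3/7: π_2/π_1 = (5/6)/(3/7) = 35/18.
From π_2 · 1/6 = π_3 · 3/10: π_3/π_2 = (1/6)/(3/10) = 5/9.
Take π_1 proportional to 1; then unnormalized π = (1, 35/18, 175/162). Normalize by dividing by the sum 326/81:
  π = (81/326, 315/652, 175/652).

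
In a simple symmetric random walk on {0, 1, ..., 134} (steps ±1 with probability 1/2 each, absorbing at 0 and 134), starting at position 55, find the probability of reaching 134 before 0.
P(hit 134 before 0) = 55/134

Let u_k = P(hit 134 before 0 | start at k). Then u_0 = 0, u_134 = 1, and u_k = u_{k-1}/2 + u_{k+1}/2 for 1 ≤ k ≤ 133. This harmonic recurrence is solved by u_k = k/134, giving u_55 = 55/134.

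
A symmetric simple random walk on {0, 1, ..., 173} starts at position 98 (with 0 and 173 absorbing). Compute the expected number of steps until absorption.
E[τ | X_0 = 98] = 7350

Let v_k = E[τ | X_0 = k]. Boundary: v_0 = v_173 = 0. Recurrence: v_k = 1 + (v_{k-1} + v_{k+1})/2 for 1 ≤ k ≤ 172. The particular solution to v_k − (v_{k-1} + v_{k+1})/2 = 1 is v_k = −k^2. Adding homogeneous solution A + B k and matching boundaries gives v_k = k (173 − k). Substituting k = 98: v_98 = 98 · 75 = 7350.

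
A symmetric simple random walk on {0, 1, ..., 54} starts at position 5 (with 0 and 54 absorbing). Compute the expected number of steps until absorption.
E[τ | X_0 = 5] = 245

Let v_k = E[τ | X_0 = k]. Boundary: v_0 = v_54 = 0. Recurrence: v_k = 1 + (v_{k-1} + v_{k+1})/2 for 1 ≤ k ≤ 53. The particular solution to v_k − (v_{k-1} + v_{k+1})/2 = 1 is v_k = −k^2. Adding homogeneous solution A + B k and matching boundaries gives v_k = k (54 − k). Substituting k = 5: v_5 = 5 · 49 = 245.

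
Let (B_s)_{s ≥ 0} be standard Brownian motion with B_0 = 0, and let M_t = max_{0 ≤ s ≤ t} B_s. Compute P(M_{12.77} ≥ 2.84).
P(M_{12.77} ≥ 2.84) = 2·P(B_{12.77} ≥ 2.84) = 2(1 − Φ(2.84/√12.77)) ≈ 0.4268

By the reflection principle for Brownian motion, P(M_t ≥ a) = 2 · P(B_t ≥ a) for a ≥ 0. Since B_t ~ N(0, t), P(B_t ≥ 2.84) = 1 − Φ(2.84/√t) = 1 − Φ(2.84/√12.77) = 1 − Φ(0.7947). So
  P(M_{12.77} ≥ 2.84) = 2(1 − Φ(0.7947)) ≈ 0.4268.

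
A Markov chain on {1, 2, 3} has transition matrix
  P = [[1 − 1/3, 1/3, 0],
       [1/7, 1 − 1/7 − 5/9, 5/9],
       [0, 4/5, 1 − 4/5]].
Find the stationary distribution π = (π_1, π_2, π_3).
π = (108/535, 252/535, 35/107)

This is a birth-death chain on three states, which satisfies detailed balance: π_1 · P_{12} = π_2 · P_{21} and π_2 · P_{23} = π_3 · P_{32}.
From π_1 · 1/3 = π_2 · 1/7: π_2/π_1 = (1/3)/(1/7) = 7/3.
From π_2 · 5/9 = π_3 · 4/5: π_3/π_2 = (5/9)/(4/5) = 25/36.
Take π_1 proportional to 1; then unnormalized π = (1, 7/3, 175/108). Normalize by dividing by the sum 535/108:
  π = (108/535, 252/535, 35/107).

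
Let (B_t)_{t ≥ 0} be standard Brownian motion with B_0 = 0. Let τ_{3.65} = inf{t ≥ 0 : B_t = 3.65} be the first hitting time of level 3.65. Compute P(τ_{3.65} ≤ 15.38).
P(τ_{3.65} ≤ 15.38) = 2(1 − Φ(3.65/√15.38)) = 2(1 − Φ(0.9307)) ≈ 0.3520

By the reflection principle for standard BM, P(τ_b ≤ t) = 2 · P(B_t ≥ b). Since B_t ~ N(0, t), P(B_t ≥ 3.65) = 1 − Φ(3.65/√t) = 1 − Φ(3.65/√15.38) = 1 − Φ(0.9307) ≈ 0.17600. Doubling: P(τ_{3.65} ≤ 15.38) ≈ 2 · 0.17600 = 0.35200 ≈ 0.3520.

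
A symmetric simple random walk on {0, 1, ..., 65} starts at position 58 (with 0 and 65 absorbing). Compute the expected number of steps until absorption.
E[τ | X_0 = 58] = 406

Let v_k = E[τ | X_0 = k]. Boundary: v_0 = v_65 = 0. Recurrence: v_k = 1 + (v_{k-1} + v_{k+1})/2 for 1 ≤ k ≤ 64. The particular solution to v_k − (v_{k-1} + v_{k+1})/2 = 1 is v_k = −k^2. Adding homogeneous solution A + B k and matching boundaries gives v_k = k (65 − k). Substituting k = 58: v_58 = 58 · 7 = 406.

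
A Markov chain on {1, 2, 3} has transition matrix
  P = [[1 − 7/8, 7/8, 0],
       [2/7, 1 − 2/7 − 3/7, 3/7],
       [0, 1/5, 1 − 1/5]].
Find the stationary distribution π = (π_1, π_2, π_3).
π = (8/85, 49/170, 21/34)

This is a birth-death chain on three states, which satisfies detailed balance: π_1 · P_{12} = π_2 · P_{21} and π_2 · P_{23} = π_3 · P_{32}.
From π_1 · 7/8 = π_2 · 2/7: π_2/π_1 = (7/8)/(2/7) = 49/16.
From π_2 · 3/7 = π_3 · 1/5: π_3/π_2 = (3/7)/(1/5) = 15/7.
Take π_1 proportional to 1; then unnormalized π = (1, 49/16, 105/16). Normalize by dividing by the sum 85/8:
  π = (8/85, 49/170, 21/34).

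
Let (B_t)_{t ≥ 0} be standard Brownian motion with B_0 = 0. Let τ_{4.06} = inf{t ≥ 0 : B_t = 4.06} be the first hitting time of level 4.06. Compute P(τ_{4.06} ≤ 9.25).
P(τ_{4.06} ≤ 9.25) = 2(1 − Φ(4.06/√9.25)) = 2(1 − Φ(1.3349)) ≈ 0.1819

By the reflection principle for standard BM, P(τ_b ≤ t) = 2 · P(B_t ≥ b). Since B_t ~ N(0, t), P(B_t ≥ 4.06) = 1 − Φ(4.06/√t) = 1 − Φ(4.06/√9.25) = 1 − Φ(1.3349) ≈ 0.09095. Doubling: P(τ_{4.06} ≤ 9.25) ≈ 2 · 0.09095 = 0.18190 ≈ 0.1819.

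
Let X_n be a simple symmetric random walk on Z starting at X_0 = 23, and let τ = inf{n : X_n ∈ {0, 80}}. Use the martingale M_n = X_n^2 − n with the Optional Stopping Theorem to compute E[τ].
E[τ] = 1311

M_n = X_n^2 − n is a martingale (since E[X_{n+1}^2 | F_n] = X_n^2 + 1). By OST (τ has finite mean in a bounded region), E[M_τ] = E[M_0] = X_0^2 − 0 = 23^2 = 529. Also E[M_τ] = E[X_τ^2] − E[τ]. The walk exits at 0 or 80, with P(hit 80 first) = 23/80, so E[X_τ^2] = 80^2 · 23/80 + 0 = 1840. Thus E[τ] = E[X_τ^2] − E[M_τ] = 1840 − 529 = 1311 = 23(80 − 23) = 1311.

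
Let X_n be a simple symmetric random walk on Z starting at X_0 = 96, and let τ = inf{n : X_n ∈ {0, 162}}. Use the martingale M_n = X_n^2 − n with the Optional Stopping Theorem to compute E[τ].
E[τ] = 6336

M_n = X_n^2 − n is a martingale (since E[X_{n+1}^2 | F_n] = X_n^2 + 1). By OST (τ has finite mean in a bounded region), E[M_τ] = E[M_0] = X_0^2 − 0 = 96^2 = 9216. Also E[M_τ] = E[X_τ^2] − E[τ]. The walk exits at 0 or 162, with P(hit 162 first) = 96/162, so E[X_τ^2] = 162^2 · 96/162 + 0 = 15552. Thus E[τ] = E[X_τ^2] − E[M_τ] = 15552 − 9216 = 6336 = 96(162 − 96) = 6336.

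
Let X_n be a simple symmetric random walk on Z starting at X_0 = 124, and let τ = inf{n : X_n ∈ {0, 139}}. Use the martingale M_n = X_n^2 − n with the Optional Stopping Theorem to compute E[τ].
E[τ] = 1860

M_n = X_n^2 − n is a martingale (since E[X_{n+1}^2 | F_n] = X_n^2 + 1). By OST (τ has finite mean in a bounded region), E[M_τ] = E[M_0] = X_0^2 − 0 = 124^2 = 15376. Also E[M_τ] = E[X_τ^2] − E[τ]. The walk exits at 0 or 139, with P(hit 139 first) = 124/139, so E[X_τ^2] = 139^2 · 124/139 + 0 = 17236. Thus E[τ] = E[X_τ^2] − E[M_τ] = 17236 − 15376 = 1860 = 124(139 − 124) = 1860.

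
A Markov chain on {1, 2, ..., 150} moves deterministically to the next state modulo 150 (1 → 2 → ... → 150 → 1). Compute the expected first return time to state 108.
E[T_108 | X_0 = 108] = 150

The chain cycles deterministically, so starting at state 108 it returns in exactly 150 steps. Equivalently, the stationary distribution is uniform π_j = 1/150 for every state j, so by Kac's formula E[T_108] = 1/π_108 = 150.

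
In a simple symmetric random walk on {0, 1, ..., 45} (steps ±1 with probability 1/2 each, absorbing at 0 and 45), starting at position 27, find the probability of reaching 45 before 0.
P(hit 45 before 0) = 27/45 = 3/5

Let u_k = P(hit 45 before 0 | start at k). Then u_0 = 0, u_45 = 1, and u_k = u_{k-1}/2 + u_{k+1}/2 for 1 ≤ k ≤ 44. This harmonic recurrence is solved by u_k = k/45, giving u_27 = 27/45 = 3/5.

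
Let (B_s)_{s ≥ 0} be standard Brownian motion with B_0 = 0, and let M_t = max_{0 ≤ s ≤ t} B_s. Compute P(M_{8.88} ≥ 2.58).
P(M_{8.88} ≥ 2.58) = 2·P(B_{8.88} ≥ 2.58) = 2(1 − Φ(2.58/√8.88)) ≈ 0.3866

By the reflection principle for Brownian motion, P(M_t ≥ a) = 2 · P(B_t ≥ a) for a ≥ 0. Since B_t ~ N(0, t), P(B_t ≥ 2.58) = 1 − Φ(2.58/√t) = 1 − Φ(2.58/√8.88) = 1 − Φ(0.8658). So
  P(M_{8.88} ≥ 2.58) = 2(1 − Φ(0.8658)) ≈ 0.3866.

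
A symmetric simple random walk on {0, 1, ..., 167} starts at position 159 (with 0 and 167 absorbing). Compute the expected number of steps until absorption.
E[τ | X_0 = 159] = 1272

Let v_k = E[τ | X_0 = k]. Boundary: v_0 = v_167 = 0. Recurrence: v_k = 1 + (v_{k-1} + v_{k+1})/2 for 1 ≤ k ≤ 166. The particular solution to v_k − (v_{k-1} + v_{k+1})/2 = 1 is v_k = −k^2. Adding homogeneous solution A + B k and matching boundaries gives v_k = k (167 − k). Substituting k = 159: v_159 = 159 · 8 = 1272.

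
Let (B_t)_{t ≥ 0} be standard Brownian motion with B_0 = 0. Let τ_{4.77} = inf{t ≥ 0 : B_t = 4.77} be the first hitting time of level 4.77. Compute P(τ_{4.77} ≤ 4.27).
P(τ_{4.77} ≤ 4.27) = 2(1 − Φ(4.77/√4.27)) = 2(1 − Φ(2.3084)) ≈ 0.0210

By the reflection principle for standard BM, P(τ_b ≤ t) = 2 · P(B_t ≥ b). Since B_t ~ N(0, t), P(B_t ≥ 4.77) = 1 − Φ(4.77/√t) = 1 − Φ(4.77/√4.27) = 1 − Φ(2.3084) ≈ 0.01049. Doubling: P(τ_{4.77} ≤ 4.27) ≈ 2 · 0.01049 = 0.02098 ≈ 0.0210.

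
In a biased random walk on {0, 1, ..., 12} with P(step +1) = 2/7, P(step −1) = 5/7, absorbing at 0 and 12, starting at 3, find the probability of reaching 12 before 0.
P(hit 12 before 0) = (1 − (5/2)^3) / (1 − (5/2)^12) = 512/2086637

Let u_k denote P(reach 12 before 0 | start at k). Boundary: u_0 = 0, u_12 = 1. Recurrence: u_k = 2/7·u_{k+1} + 5/7·u_{k-1} for 1 ≤ k ≤ 11. Try u_k = A + B·r^k with r = q/p = (5/7)/(2/7) = 5/2. Substitution satisfies the recurrence; boundary conditions give:
  u_k = (1 − r^k) / (1 − r^N) = (1 − (5/2)^3) / (1 − (5/2)^12) = 512/2086637.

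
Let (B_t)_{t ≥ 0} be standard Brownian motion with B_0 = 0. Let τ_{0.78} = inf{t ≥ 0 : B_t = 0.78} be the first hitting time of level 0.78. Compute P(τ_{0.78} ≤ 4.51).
P(τ_{0.78} ≤ 4.51) = 2(1 − Φ(0.78/√4.51)) = 2(1 − Φ(0.3673)) ≈ 0.7134

By the reflection principle for standard BM, P(τ_b ≤ t) = 2 · P(B_t ≥ b). Since B_t ~ N(0, t), P(B_t ≥ 0.78) = 1 − Φ(0.78/√t) = 1 − Φ(0.78/√4.51) = 1 − Φ(0.3673) ≈ 0.35670. Doubling: P(τ_{0.78} ≤ 4.51) ≈ 2 · 0.35670 = 0.71340 ≈ 0.7134.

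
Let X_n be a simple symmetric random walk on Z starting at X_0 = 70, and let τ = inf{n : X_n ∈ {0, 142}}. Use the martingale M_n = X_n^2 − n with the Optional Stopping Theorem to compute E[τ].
E[τ] = 5040

M_n = X_n^2 − n is a martingale (since E[X_{n+1}^2 | F_n] = X_n^2 + 1). By OST (τ has finite mean in a bounded region), E[M_τ] = E[M_0] = X_0^2 − 0 = 70^2 = 4900. Also E[M_τ] = E[X_τ^2] − E[τ]. The walk exits at 0 or 142, with P(hit 142 first) = 70/142, so E[X_τ^2] = 142^2 · 70/142 + 0 = 9940. Thus E[τ] = E[X_τ^2] − E[M_τ] = 9940 − 4900 = 5040 = 70(142 − 70) = 5040.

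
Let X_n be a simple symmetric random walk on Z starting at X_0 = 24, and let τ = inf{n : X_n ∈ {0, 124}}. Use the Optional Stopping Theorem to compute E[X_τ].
E[X_τ] = 24

X_n is a martingale and τ is a bounded-mean stopping time (indeed τ is finite a.s. with bounded expectation since the walk is in a bounded region). By the OST, E[X_τ] = E[X_0] = 24. Equivalently: E[X_τ] = 124 · P(hit 124 first) + 0 · P(hit 0 first) = 124 · (24/124) = 24.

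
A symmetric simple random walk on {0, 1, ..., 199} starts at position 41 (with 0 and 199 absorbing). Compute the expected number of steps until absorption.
E[τ | X_0 = 41] = 6478

Let v_k = E[τ | X_0 = k]. Boundary: v_0 = v_199 = 0. Recurrence: v_k = 1 + (v_{k-1} + v_{k+1})/2 for 1 ≤ k ≤ 198. The particular solution to v_k − (v_{k-1} + v_{k+1})/2 = 1 is v_k = −k^2. Adding homogeneous solution A + B k and matching boundaries gives v_k = k (199 − k). Substituting k = 41: v_41 = 41 · 158 = 6478.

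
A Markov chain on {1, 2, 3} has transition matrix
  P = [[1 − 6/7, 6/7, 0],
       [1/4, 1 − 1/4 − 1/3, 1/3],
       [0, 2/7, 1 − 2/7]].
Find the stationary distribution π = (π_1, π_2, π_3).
π = (7/59, 24/59, 28/59)

This is a birth-death chain on three states, which satisfies detailed balance: π_1 · P_{12} = π_2 · P_{21} and π_2 · P_{23} = π_3 · P_{32}.
From π_1 · 6/7 = π_2 · 1/4: π_2/π_1 = (6/7)/(1/4) = 24/7.
From π_2 · 1/3 = π_3 · 2/7: π_3/π_2 = (1/3)/(2/7) = 7/6.
Take π_1 proportional to 1; then unnormalized π = (1, 24/7, 4). Normalize by dividing by the sum 59/7:
  π = (7/59, 24/59, 28/59).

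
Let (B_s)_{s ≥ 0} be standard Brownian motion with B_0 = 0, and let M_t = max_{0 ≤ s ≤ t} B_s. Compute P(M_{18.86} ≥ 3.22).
P(M_{18.86} ≥ 3.22) = 2·P(B_{18.86} ≥ 3.22) = 2(1 − Φ(3.22/√18.86)) ≈ 0.4584

By the reflection principle for Brownian motion, P(M_t ≥ a) = 2 · P(B_t ≥ a) for a ≥ 0. Since B_t ~ N(0, t), P(B_t ≥ 3.22) = 1 − Φ(3.22/√t) = 1 − Φ(3.22/√18.86) = 1 − Φ(0.7415). So
  P(M_{18.86} ≥ 3.22) = 2(1 − Φ(0.7415)) ≈ 0.4584.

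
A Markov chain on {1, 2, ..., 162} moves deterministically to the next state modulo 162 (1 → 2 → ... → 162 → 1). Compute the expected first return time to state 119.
E[T_119 | X_0 = 119] = 162

The chain cycles deterministically, so starting at state 119 it returns in exactly 162 steps. Equivalently, the stationary distribution is uniform π_j = 1/162 for every state j, so by Kac's formula E[T_119] = 1/π_119 = 162.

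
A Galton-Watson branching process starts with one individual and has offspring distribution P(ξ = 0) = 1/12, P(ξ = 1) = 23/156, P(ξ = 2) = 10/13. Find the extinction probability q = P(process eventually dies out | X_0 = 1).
q = 13/120

The pgf is f(s) = 1/12 + 23/156·s + 10/13·s². The extinction probability q is the smallest fixed point of f in [0, 1]. Setting s = f(s):
  10/13·s² + (23/156 − 1)·s + 1/12 = 0
  10/13·s² − (1/12 + 10/13)·s + 1/12 = 0
which factors as (s − 1)·(10/13·s − 1/12) = 0, giving roots s = 1 and s = (1/12)/(10/13) = 13/120.
Mean offspring μ = 23/156 + 2·10/13 = 263/156 > 1 (supercritical), so q < 1. The extinction probability is the smaller root: q = (1/12)/(10/13) = 13/120.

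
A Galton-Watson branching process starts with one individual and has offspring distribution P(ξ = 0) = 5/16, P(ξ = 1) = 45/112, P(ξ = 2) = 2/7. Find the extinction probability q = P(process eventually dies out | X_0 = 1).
q = 1

Mean offspring μ = 0·5/16 + 1·45/112 + 2·2/7 = 109/112 ≤ 1. For μ ≤ 1 with offspring not concentrated at 1, the Galton-Watson process goes extinct almost surely, so q = 1.
(Algebraic check: The pgf is f(s) = 5/16 + 45/112·s + 2/7·s². The extinction probability q is the smallest fixed point of f in [0, 1]. Setting s = f(s):
  2/7·s² + (45/112 − 1)·s + 5/16 = 0
  2/7·s² − (5/16 + 2/7)·s + 5/16 = 0
which factors as (s − 1)·(2/7·s − 5/16) = 0, giving roots s = 1 and s = (5/16)/(2/7) = 35/32. Since 35/32 ≥ 1, the smallest root in [0, 1] is s = 1.)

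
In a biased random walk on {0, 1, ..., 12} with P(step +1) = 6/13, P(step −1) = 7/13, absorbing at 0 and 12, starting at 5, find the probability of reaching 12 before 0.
P(hit 12 before 0) = (1 − (7/6)^5) / (1 − (7/6)^12) = 2528102016/11664504865

Let u_k denote P(reach 12 before 0 | start at k). Boundary: u_0 = 0, u_12 = 1. Recurrence: u_k = 6/13·u_{k+1} + 7/13·u_{k-1} for 1 ≤ k ≤ 11. Try u_k = A + B·r^k with r = q/p = (7/13)/(6/13) = 7/6. Substitution satisfies the recurrence; boundary conditions give:
  u_k = (1 − r^k) / (1 − r^N) = (1 − (7/6)^5) / (1 − (7/6)^12) = 2528102016/11664504865.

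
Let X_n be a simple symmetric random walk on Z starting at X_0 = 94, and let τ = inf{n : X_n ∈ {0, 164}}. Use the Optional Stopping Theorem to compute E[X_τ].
E[X_τ] = 94

X_n is a martingale and τ is a bounded-mean stopping time (indeed τ is finite a.s. with bounded expectation since the walk is in a bounded region). By the OST, E[X_τ] = E[X_0] = 94. Equivalently: E[X_τ] = 164 · P(hit 164 first) + 0 · P(hit 0 first) = 164 · (94/164) = 94.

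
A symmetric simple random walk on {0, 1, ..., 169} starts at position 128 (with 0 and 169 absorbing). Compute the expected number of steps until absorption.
E[τ | X_0 = 128] = 5248

Let v_k = E[τ | X_0 = k]. Boundary: v_0 = v_169 = 0. Recurrence: v_k = 1 + (v_{k-1} + v_{k+1})/2 for 1 ≤ k ≤ 168. The particular solution to v_k − (v_{k-1} + v_{k+1})/2 = 1 is v_k = −k^2. Adding homogeneous solution A + B k and matching boundaries gives v_k = k (169 − k). Substituting k = 128: v_128 = 128 · 41 = 5248.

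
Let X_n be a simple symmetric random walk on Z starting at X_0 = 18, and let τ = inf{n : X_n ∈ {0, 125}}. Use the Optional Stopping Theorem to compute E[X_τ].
E[X_τ] = 18

X_n is a martingale and τ is a bounded-mean stopping time (indeed τ is finite a.s. with bounded expectation since the walk is in a bounded region). By the OST, E[X_τ] = E[X_0] = 18. Equivalently: E[X_τ] = 125 · P(hit 125 first) + 0 · P(hit 0 first) = 125 · (18/125) = 18.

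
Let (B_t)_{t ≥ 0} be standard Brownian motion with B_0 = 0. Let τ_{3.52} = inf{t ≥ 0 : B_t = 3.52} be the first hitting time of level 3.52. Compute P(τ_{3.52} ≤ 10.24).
P(τ_{3.52} ≤ 10.24) = 2(1 − Φ(3.52/√10.24)) = 2(1 − Φ(1.1000)) ≈ 0.2713

By the reflection principle for standard BM, P(τ_b ≤ t) = 2 · P(B_t ≥ b). Since B_t ~ N(0, t), P(B_t ≥ 3.52) = 1 − Φ(3.52/√t) = 1 − Φ(3.52/√10.24) = 1 − Φ(1.1000) ≈ 0.13567. Doubling: P(τ_{3.52} ≤ 10.24) ≈ 2 · 0.13567 = 0.27134 ≈ 0.2713.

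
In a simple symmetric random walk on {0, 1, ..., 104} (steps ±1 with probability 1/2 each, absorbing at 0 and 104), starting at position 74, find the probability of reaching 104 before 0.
P(hit 104 before 0) = 74/104 = 37/52

Let u_k = P(hit 104 before 0 | start at k). Then u_0 = 0, u_104 = 1, and u_k = u_{k-1}/2 + u_{k+1}/2 for 1 ≤ k ≤ 103. This harmonic recurrence is solved by u_k = k/104, giving u_74 = 74/104 = 37/52.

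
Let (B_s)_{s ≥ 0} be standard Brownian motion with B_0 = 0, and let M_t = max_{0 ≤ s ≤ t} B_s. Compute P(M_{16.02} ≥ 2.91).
P(M_{16.02} ≥ 2.91) = 2·P(B_{16.02} ≥ 2.91) = 2(1 − Φ(2.91/√16.02)) ≈ 0.4672

By the reflection principle for Brownian motion, P(M_t ≥ a) = 2 · P(B_t ≥ a) for a ≥ 0. Since B_t ~ N(0, t), P(B_t ≥ 2.91) = 1 − Φ(2.91/√t) = 1 − Φ(2.91/√16.02) = 1 − Φ(0.7270). So
  P(M_{16.02} ≥ 2.91) = 2(1 − Φ(0.7270)) ≈ 0.4672.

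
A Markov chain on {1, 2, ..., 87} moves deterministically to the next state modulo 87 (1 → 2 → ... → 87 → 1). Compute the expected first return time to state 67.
E[T_67 | X_0 = 67] = 87

The chain cycles deterministically, so starting at state 67 it returns in exactly 87 steps. Equivalently, the stationary distribution is uniform π_j = 1/87 for every state j, so by Kac's formula E[T_67] = 1/π_67 = 87.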